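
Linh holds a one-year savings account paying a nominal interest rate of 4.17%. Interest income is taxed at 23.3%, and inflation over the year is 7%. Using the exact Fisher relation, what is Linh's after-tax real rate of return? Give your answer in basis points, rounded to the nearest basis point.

After-tax nominal return = 4.17% × (1 − 0.233) = 3.19839%.
1 + r = 1.0319839 / 1.07000 = 0.964471
After-tax real rate = 0.964471 − 1 → -355 basis points.

-355 basis points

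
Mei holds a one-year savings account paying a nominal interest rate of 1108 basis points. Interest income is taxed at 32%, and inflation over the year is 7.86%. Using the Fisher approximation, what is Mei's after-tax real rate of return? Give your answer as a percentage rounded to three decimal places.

-0.326%

After-tax nominal return = 11.08% × (1 − 0.32) = 7.5344%.
r ≈ 7.5344% − 7.86% → -0.326%.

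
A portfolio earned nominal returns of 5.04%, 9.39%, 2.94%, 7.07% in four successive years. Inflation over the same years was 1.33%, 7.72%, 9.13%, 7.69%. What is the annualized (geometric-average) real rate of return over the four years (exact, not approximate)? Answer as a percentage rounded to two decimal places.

Compound the nominal returns: 1.0504 × 1.0939 × 1.0294 × 1.0707 = 1.26643908.
Compound inflation: 1.0133 × 1.0772 × 1.0913 × 1.0769 = 1.28278514.
Deflate: 1.26643908 / 1.28278514 = 0.98725737.
Annualized real rate = 0.98725737^(1/4) − 1 = -0.3201% → -0.32%.

-0.32%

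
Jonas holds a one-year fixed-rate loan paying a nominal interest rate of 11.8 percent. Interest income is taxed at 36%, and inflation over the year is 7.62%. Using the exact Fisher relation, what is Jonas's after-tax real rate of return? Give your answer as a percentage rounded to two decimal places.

After-tax nominal return = 11.8% × (1 − 0.36) = 7.5520%.
1 + r = 1.07552 / 1.07620 = 0.999368
After-tax real rate = 0.999368 − 1 → -0.06%.

-0.06%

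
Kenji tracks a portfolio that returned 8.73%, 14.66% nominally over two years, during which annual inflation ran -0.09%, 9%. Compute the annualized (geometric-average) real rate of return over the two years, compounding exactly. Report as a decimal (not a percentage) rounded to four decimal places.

Nominal growth factor = 1.0873 × 1.1466 = 1.24669818
Price-level growth factor = 0.9991 × 1.0900 = 1.08901900
Real growth factor = 1.24669818 / 1.08901900 = 1.14479011
Annualized real rate = 1.14479011^(1/2) − 1 = 6.9949% → 0.0699.

0.0699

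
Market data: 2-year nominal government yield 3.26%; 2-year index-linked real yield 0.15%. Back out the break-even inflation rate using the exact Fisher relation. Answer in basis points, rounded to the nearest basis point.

311 basis points

(1 + π) = (1 + i)/(1 + r) = 1.03260 / 1.00150 = 1.031053
Break-even inflation = 1.031053 − 1 → 311 basis points.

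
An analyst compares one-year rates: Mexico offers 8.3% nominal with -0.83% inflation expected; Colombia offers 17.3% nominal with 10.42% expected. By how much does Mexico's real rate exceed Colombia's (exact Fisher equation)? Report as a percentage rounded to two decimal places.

2.98%

Mexico: (1 + 0.0830)/(1 − 0.0083) − 1 = 9.2064%
Colombia: (1 + 0.1730)/(1 + 0.1042) − 1 = 6.2308%
Differential = 9.2064% − 6.2308% = 2.9757% → 2.98%.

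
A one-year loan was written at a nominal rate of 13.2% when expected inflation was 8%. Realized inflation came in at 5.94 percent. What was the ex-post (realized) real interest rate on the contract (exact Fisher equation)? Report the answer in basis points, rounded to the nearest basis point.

685 basis points

Ex-post: (1 + 0.1320)/(1 + 0.0594) − 1 = 6.8529%
So the realized real rate is 685 basis points.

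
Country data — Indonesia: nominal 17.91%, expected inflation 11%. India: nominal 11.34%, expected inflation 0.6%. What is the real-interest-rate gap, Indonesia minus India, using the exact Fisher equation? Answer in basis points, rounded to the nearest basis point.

Indonesia: (1 + 0.1791)/(1 + 0.1100) − 1 = 6.2252%
India: (1 + 0.1134)/(1 + 0.0060) − 1 = 10.6759%
Differential = 6.2252% − 10.6759% = -4.4507% → -445 basis points.

-445 basis points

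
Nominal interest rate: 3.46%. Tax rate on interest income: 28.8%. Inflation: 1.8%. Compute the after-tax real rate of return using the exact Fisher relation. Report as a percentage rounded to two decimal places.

After-tax nominal return = 3.46% × (1 − 0.288) = 2.46352%.
1 + r = 1.0246352 / 1.01800 = 1.006518
After-tax real rate = 1.006518 − 1 → 0.65%.

0.65%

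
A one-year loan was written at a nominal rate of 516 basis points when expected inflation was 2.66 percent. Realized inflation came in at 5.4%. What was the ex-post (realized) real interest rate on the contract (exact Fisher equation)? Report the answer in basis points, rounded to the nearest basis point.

Ex-post: (1 + 0.0516)/(1 + 0.0540) − 1 = -0.2277%
So the realized real rate is -23 basis points.

-23 basis points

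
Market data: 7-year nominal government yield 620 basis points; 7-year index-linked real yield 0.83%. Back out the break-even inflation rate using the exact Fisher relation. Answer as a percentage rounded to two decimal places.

(1 + π) = (1 + i)/(1 + r) = 1.06200 / 1.00830 = 1.053258
Break-even inflation = 1.053258 − 1 → 5.33%.

5.33%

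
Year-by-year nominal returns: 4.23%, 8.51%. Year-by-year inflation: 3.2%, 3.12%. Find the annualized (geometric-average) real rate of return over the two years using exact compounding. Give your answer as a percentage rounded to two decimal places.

Nominal growth factor = 1.0423 × 1.0851 = 1.13099973
Price-level growth factor = 1.0320 × 1.0312 = 1.06419840
Real growth factor = 1.13099973 / 1.06419840 = 1.06277150
Annualized real rate = 1.06277150^(1/2) − 1 = 3.0908% → 3.09%.

3.09%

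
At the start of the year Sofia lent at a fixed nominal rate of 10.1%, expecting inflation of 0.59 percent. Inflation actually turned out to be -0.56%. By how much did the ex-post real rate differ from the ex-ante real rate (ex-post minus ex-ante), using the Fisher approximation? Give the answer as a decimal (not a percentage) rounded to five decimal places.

Ex-ante: 10.1% − 0.59% = 9.510%
Ex-post: 10.1% − (-0.56%) = 10.660%
Difference (ex-post − ex-ante) = 1.1500% → 0.01150.

0.01150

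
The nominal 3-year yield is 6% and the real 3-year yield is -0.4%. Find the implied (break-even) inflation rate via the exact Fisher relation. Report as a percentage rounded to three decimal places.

6.426%

(1 + π) = (1 + i)/(1 + r) = 1.06000 / 0.99600 = 1.064257
Break-even inflation = 1.064257 − 1 → 6.426%.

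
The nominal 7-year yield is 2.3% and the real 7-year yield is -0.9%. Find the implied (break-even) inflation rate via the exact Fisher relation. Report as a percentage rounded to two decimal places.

(1 + π) = (1 + i)/(1 + r) = 1.02300 / 0.99100 = 1.032291
Break-even inflation = 1.032291 − 1 → 3.23%.

3.23%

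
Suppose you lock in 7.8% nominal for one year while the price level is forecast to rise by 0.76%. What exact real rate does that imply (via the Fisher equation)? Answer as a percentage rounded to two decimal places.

6.99%

1 + r = 1.07800 / 1.00760 = 1.069869
r = 1.069869 − 1 = 6.9869%, i.e. 6.99%.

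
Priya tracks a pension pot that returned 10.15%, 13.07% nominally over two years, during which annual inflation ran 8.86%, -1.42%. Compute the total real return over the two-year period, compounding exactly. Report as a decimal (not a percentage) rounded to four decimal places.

Nominal growth factor = 1.1015 × 1.1307 = 1.245466
Price-level growth factor = 1.0886 × 0.9858 = 1.073142
Real growth factor = 1.245466 / 1.073142 = 1.160579
Total real return = 1.160579 − 1 → 0.1606.

0.1606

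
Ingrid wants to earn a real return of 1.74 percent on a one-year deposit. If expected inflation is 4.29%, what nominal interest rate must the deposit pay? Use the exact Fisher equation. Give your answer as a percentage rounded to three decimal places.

(1 + i) = (1 + r)(1 + π) = 1.01740 × 1.04290 = 1.06104646
i = 1.06104646 − 1, so the required nominal rate is 6.105%.

6.105%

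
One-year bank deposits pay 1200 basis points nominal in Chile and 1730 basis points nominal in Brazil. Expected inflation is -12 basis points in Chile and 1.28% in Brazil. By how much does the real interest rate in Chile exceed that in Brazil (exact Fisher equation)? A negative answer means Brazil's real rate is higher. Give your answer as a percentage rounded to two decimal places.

Chile: (1 + 0.1200)/(1 − 0.0012) − 1 = 12.1346%
Brazil: (1 + 0.1730)/(1 + 0.0128) − 1 = 15.8175%
Differential = 12.1346% − 15.8175% = -3.6830% → -3.68%.

-3.68%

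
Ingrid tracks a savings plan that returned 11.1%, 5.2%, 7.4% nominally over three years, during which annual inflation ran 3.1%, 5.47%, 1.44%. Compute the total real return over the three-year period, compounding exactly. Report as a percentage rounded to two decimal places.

Nominal growth factor = 1.1110 × 1.0520 × 1.0740 = 1.255261
Price-level growth factor = 1.0310 × 1.0547 × 1.0144 = 1.103054
Real growth factor = 1.255261 / 1.103054 = 1.137987
Total real return = 1.137987 − 1 → 13.80%.

13.80%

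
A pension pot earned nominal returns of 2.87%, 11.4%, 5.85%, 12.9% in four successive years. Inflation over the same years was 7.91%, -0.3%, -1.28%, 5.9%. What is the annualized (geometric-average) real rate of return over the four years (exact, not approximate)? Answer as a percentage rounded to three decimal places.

5.045%

Compound the nominal returns: 1.0287 × 1.1140 × 1.0585 × 1.1290 = 1.36948959.
Compound inflation: 1.0791 × 0.9970 × 0.9872 × 1.0590 = 1.12475507.
Deflate: 1.36948959 / 1.12475507 = 1.21758917.
Annualized real rate = 1.21758917^(1/4) − 1 = 5.0450% → 5.045%.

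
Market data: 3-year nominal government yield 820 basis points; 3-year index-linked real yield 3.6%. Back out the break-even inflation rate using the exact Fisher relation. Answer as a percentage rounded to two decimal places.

(1 + π) = (1 + i)/(1 + r) = 1.08200 / 1.03600 = 1.044402
Break-even inflation = 1.044402 − 1 → 4.44%.

4.44%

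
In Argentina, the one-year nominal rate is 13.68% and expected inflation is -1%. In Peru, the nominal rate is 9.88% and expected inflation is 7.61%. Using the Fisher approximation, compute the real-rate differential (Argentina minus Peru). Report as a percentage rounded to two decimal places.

Argentina: 13.68% − (-1%) = 14.680%
Peru: 9.88% − 7.61% = 2.270%
Differential = 12.410% → 12.41%.

12.41%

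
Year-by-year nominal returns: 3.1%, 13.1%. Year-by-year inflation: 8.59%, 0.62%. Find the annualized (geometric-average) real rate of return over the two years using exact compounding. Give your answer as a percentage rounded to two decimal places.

3.31%

Nominal growth factor = 1.0310 × 1.1310 = 1.16606100
Price-level growth factor = 1.0859 × 1.0062 = 1.09263258
Real growth factor = 1.16606100 / 1.09263258 = 1.06720321
Annualized real rate = 1.06720321^(1/2) − 1 = 3.3055% → 3.31%.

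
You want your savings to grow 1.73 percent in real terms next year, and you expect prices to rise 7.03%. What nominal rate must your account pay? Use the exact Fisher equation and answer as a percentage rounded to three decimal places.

(1 + i) = (1 + r)(1 + π) = 1.01730 × 1.07030 = 1.08881619
i = 1.08881619 − 1, so the required nominal rate is 8.882%.

8.882%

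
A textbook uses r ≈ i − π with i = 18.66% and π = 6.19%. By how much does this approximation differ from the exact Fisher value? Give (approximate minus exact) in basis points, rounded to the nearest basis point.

Approximate: r ≈ 18.660% − 6.190% = 12.4700%
Exact: (1 + 0.1866)/(1 + 0.0619) − 1 = 11.7431%
Error = 12.4700% − 11.7431% = 0.7269% → 73 basis points.

73 basis points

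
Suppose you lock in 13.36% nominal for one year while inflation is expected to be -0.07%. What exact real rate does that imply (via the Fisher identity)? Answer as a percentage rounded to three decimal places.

13.439%

1 + r = 1.13360 / 0.99930 = 1.134394
r = 1.134394 − 1 = 13.4394%, i.e. 13.439%.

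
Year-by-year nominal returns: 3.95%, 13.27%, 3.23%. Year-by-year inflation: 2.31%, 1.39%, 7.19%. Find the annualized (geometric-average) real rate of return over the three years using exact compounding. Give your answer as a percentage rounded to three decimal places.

3.013%

Nominal growth factor = 1.0395 × 1.1327 × 1.0323 = 1.21547302
Price-level growth factor = 1.0231 × 1.0139 × 1.0719 = 1.11190448
Real growth factor = 1.21547302 / 1.11190448 = 1.09314518
Annualized real rate = 1.09314518^(1/3) − 1 = 3.0131% → 3.013%.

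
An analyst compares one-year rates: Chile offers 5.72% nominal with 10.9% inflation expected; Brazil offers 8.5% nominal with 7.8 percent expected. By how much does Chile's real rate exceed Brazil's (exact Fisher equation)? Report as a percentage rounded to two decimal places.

Chile: (1 + 0.0572)/(1 + 0.1090) − 1 = -4.6709%
Brazil: (1 + 0.0850)/(1 + 0.0780) − 1 = 0.6494%
Differential = -4.6709% − 0.6494% = -5.3202% → -5.32%.

-5.32%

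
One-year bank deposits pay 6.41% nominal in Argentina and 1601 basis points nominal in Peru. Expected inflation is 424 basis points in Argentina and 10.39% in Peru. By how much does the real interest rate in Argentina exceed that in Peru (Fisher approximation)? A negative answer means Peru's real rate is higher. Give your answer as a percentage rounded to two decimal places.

-3.45%

Argentina: 6.41% − 4.24% = 2.170%
Peru: 16.01% − 10.39% = 5.620%
Differential = -3.450% → -3.45%.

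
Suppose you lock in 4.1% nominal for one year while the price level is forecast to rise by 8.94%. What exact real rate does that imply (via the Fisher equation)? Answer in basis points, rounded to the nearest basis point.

-444 basis points

By the Fisher equation, 1 + r = (1 + i)/(1 + π).
1 + r = 1.04100 / 1.08940 = 0.955572
r = 0.955572 − 1 = -4.4428%, i.e. -444 basis points.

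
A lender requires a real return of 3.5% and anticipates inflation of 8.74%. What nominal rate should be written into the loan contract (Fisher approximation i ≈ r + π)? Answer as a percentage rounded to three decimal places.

i ≈ r + π = 3.5% + 8.74% = 12.240%.

12.240%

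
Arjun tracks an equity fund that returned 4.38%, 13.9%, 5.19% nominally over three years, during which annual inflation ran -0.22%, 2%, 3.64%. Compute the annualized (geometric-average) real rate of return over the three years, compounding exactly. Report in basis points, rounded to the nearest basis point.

Nominal growth factor = 1.0438 × 1.1390 × 1.0519 = 1.25059150
Price-level growth factor = 0.9978 × 1.0200 × 1.0364 = 1.05480232
Real growth factor = 1.25059150 / 1.05480232 = 1.18561694
Annualized real rate = 1.18561694^(1/3) − 1 = 5.8396% → 584 basis points.

584 basis points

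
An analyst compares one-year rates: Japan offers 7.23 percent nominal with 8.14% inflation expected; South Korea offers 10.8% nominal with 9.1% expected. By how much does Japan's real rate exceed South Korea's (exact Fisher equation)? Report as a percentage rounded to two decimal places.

-2.40%

Japan: (1 + 0.0723)/(1 + 0.0814) − 1 = -0.8415%
South Korea: (1 + 0.1080)/(1 + 0.0910) − 1 = 1.5582%
Differential = -0.8415% − 1.5582% = -2.3997% → -2.40%.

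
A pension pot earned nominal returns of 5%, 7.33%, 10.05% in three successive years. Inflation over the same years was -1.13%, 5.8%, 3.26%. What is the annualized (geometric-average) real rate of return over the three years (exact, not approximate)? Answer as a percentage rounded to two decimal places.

4.71%

Nominal growth factor = 1.0500 × 1.0733 × 1.1005 = 1.24022498
Price-level growth factor = 0.9887 × 1.0580 × 1.0326 = 1.08014565
Real growth factor = 1.24022498 / 1.08014565 = 1.14820161
Annualized real rate = 1.14820161^(1/3) − 1 = 4.7143% → 4.71%.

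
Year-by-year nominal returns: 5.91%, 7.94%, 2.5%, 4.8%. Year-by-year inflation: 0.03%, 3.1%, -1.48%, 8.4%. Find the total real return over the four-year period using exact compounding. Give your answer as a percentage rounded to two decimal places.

Compound the nominal returns: 1.0591 × 1.0794 × 1.0250 × 1.0480 = 1.228017.
Compound inflation: 1.0003 × 1.0310 × 0.9852 × 1.0840 = 1.101394.
Deflate: 1.228017 / 1.101394 = 1.114967.
Total real return = 1.114967 − 1 → 11.50%.

11.50%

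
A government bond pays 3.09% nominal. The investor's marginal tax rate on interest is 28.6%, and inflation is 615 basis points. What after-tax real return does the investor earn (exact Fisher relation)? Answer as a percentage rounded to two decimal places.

-3.72%

After-tax nominal return = 3.09% × (1 − 0.286) = 2.20626%.
1 + r = 1.0220626 / 1.06150 = 0.962847
After-tax real rate = 0.962847 − 1 → -3.72%.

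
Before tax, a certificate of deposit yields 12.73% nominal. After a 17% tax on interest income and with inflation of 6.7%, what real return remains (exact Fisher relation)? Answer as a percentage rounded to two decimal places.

3.62%

After-tax nominal return = 12.73% × (1 − 0.17) = 10.5659%.
1 + r = 1.105659 / 1.06700 = 1.036231
After-tax real rate = 1.036231 − 1 → 3.62%.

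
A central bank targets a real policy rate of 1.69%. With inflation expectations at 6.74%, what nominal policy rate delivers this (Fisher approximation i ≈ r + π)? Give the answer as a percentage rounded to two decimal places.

i ≈ r + π = 1.69% + 6.74% = 8.43%.

8.43%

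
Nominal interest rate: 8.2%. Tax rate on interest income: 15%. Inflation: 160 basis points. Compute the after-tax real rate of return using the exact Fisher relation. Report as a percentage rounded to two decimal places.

After-tax nominal return = 8.2% × (1 − 0.15) = 6.9700%.
1 + r = 1.06970 / 1.01600 = 1.052854
After-tax real rate = 1.052854 − 1 → 5.29%.

5.29%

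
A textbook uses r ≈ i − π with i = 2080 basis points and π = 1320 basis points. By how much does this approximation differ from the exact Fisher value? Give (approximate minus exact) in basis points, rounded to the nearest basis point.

89 basis points

Approximate: r ≈ 20.800% − 13.200% = 7.6000%
Exact: (1 + 0.2080)/(1 + 0.1320) − 1 = 6.7138%
Error = 7.6000% − 6.7138% = 0.8862% → 89 basis points.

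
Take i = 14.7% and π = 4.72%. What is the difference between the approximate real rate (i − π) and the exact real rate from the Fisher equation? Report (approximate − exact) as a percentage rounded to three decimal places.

Approximate: r ≈ 14.700% − 4.720% = 9.9800%
Exact: (1 + 0.1470)/(1 + 0.0472) − 1 = 9.5302%
Error = 9.9800% − 9.5302% = 0.4498% → 0.450%.

0.450%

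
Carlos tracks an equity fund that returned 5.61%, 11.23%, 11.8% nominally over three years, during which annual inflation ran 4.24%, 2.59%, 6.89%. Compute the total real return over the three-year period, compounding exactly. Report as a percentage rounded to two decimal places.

Nominal growth factor = 1.0561 × 1.1123 × 1.1180 = 1.313315
Price-level growth factor = 1.0424 × 1.0259 × 1.0689 = 1.143080
Real growth factor = 1.313315 / 1.143080 = 1.148927
Total real return = 1.148927 − 1 → 14.89%.

14.89%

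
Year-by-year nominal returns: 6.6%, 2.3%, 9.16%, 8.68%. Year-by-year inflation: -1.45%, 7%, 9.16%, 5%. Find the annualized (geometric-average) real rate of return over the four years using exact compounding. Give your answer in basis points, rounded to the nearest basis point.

Nominal growth factor = 1.0660 × 1.0230 × 1.0916 × 1.0868 = 1.29373699
Price-level growth factor = 0.9855 × 1.0700 × 1.0916 × 1.0500 = 1.20862962
Real growth factor = 1.29373699 / 1.20862962 = 1.07041642
Annualized real rate = 1.07041642^(1/4) − 1 = 1.7157% → 172 basis points.

172 basis points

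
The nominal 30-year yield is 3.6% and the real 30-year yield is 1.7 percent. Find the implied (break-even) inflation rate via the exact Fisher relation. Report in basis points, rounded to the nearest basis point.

187 basis points

(1 + π) = (1 + i)/(1 + r) = 1.03600 / 1.01700 = 1.018682
Break-even inflation = 1.018682 − 1 → 187 basis points.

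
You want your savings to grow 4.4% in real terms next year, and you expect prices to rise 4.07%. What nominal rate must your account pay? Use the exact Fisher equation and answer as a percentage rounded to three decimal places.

(1 + i) = (1 + r)(1 + π) = 1.04400 × 1.04070 = 1.0864908
i = 1.0864908 − 1, so the required nominal rate is 8.649%.

8.649%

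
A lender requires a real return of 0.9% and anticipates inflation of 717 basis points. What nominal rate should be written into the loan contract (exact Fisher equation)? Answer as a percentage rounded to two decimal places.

8.13%

(1 + i) = (1 + r)(1 + π) = 1.00900 × 1.07170 = 1.0813453
i = 1.0813453 − 1, so the required nominal rate is 8.13%.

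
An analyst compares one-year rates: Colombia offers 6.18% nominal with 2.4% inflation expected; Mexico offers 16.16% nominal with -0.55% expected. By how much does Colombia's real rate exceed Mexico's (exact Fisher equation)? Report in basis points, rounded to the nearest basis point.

Colombia: (1 + 0.0618)/(1 + 0.0240) − 1 = 3.6914%
Mexico: (1 + 0.1616)/(1 − 0.0055) − 1 = 16.8024%
Differential = 3.6914% − 16.8024% = -13.1110% → -1311 basis points.

-1311 basis points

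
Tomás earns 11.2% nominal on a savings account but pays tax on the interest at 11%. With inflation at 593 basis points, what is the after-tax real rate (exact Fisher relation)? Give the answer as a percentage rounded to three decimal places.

3.812%

After-tax nominal return = 11.2% × (1 − 0.11) = 9.9680%.
1 + r = 1.09968 / 1.05930 = 1.038120
After-tax real rate = 1.038120 − 1 → 3.812%.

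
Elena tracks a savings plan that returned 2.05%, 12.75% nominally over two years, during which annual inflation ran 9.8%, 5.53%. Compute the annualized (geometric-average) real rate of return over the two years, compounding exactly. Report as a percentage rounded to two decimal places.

-0.35%

Nominal growth factor = 1.0205 × 1.1275 = 1.15061375
Price-level growth factor = 1.0980 × 1.0553 = 1.15871940
Real growth factor = 1.15061375 / 1.15871940 = 0.99300465
Annualized real rate = 0.99300465^(1/2) − 1 = -0.3504% → -0.35%.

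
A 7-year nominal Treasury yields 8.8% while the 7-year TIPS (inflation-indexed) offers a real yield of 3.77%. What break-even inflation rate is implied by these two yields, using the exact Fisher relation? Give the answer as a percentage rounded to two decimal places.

(1 + π) = (1 + i)/(1 + r) = 1.08800 / 1.03770 = 1.048473
Break-even inflation = 1.048473 − 1 → 4.85%.

4.85%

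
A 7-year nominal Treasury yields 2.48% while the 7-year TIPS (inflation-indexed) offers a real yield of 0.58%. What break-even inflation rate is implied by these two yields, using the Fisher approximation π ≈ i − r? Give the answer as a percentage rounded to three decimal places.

π ≈ i − r = 2.48% − 0.58% → 1.900%.

1.900%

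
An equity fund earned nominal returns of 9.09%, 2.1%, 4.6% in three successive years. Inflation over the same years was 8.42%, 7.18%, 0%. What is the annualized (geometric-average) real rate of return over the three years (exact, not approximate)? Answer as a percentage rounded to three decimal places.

0.086%

Nominal growth factor = 1.0909 × 1.0210 × 1.0460 = 1.16504411
Price-level growth factor = 1.0842 × 1.0718 × 1.0000 = 1.16204556
Real growth factor = 1.16504411 / 1.16204556 = 1.00258041
Annualized real rate = 1.00258041^(1/3) − 1 = 0.0859% → 0.086%.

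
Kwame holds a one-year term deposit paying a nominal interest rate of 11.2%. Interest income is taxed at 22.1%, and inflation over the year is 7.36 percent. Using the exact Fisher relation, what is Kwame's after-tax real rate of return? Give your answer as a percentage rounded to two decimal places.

1.27%

After-tax nominal return = 11.2% × (1 − 0.221) = 8.7248%.
1 + r = 1.087248 / 1.07360 = 1.012712
After-tax real rate = 1.012712 − 1 → 1.27%.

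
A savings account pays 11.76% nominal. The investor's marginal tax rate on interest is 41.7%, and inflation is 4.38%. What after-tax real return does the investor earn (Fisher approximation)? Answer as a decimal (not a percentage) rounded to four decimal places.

After-tax nominal return = 11.76% × (1 − 0.417) = 6.85608%.
r ≈ 6.85608% − 4.38% → 0.0248.

0.0248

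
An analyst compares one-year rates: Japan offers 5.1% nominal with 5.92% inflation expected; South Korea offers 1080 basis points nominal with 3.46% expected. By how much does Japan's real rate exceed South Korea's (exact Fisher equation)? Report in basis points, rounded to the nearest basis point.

Japan: (1 + 0.0510)/(1 + 0.0592) − 1 = -0.7742%
South Korea: (1 + 0.1080)/(1 + 0.0346) − 1 = 7.0945%
Differential = -0.7742% − 7.0945% = -7.8687% → -787 basis points.

-787 basis points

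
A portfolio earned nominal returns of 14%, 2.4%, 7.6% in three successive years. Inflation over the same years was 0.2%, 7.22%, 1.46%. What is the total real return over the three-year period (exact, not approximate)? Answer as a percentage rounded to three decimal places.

15.233%

Nominal growth factor = 1.1400 × 1.0240 × 1.0760 = 1.2560794
Price-level growth factor = 1.0020 × 1.0722 × 1.0146 = 1.0900298
Real growth factor = 1.2560794 / 1.0900298 = 1.1523349
Total real return = 1.1523349 − 1 → 15.233%.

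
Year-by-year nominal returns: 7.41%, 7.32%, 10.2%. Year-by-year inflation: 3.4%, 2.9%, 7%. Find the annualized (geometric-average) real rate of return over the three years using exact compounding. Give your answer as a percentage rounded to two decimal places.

Compound the nominal returns: 1.0741 × 1.0732 × 1.1020 = 1.27030198.
Compound inflation: 1.0340 × 1.0290 × 1.0700 = 1.13846502.
Deflate: 1.27030198 / 1.13846502 = 1.11580238.
Annualized real rate = 1.11580238^(1/3) − 1 = 3.7200% → 3.72%.

3.72%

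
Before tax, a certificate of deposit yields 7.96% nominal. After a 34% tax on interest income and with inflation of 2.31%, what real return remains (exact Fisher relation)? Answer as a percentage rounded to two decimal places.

After-tax nominal return = 7.96% × (1 − 0.34) = 5.2536%.
1 + r = 1.052536 / 1.02310 = 1.028771
After-tax real rate = 1.028771 − 1 → 2.88%.

2.88%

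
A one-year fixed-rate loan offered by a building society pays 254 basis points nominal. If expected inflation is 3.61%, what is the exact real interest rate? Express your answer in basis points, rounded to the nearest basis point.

By the Fisher identity, 1 + r = (1 + i)/(1 + π).
1 + r = 1.02540 / 1.03610 = 0.989673
r = 0.989673 − 1 = -1.0327%, i.e. -103 basis points.

-103 basis points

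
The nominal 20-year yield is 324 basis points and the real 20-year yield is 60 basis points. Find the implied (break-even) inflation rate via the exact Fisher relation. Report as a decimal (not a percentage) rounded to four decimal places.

(1 + π) = (1 + i)/(1 + r) = 1.03240 / 1.00600 = 1.026243
Break-even inflation = 1.026243 − 1 → 0.0262.

0.0262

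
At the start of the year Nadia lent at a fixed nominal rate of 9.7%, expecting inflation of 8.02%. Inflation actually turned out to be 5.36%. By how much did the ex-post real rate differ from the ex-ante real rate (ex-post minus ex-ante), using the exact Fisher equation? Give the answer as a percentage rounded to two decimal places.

2.56%

Ex-ante: (1 + 0.0970)/(1 + 0.0802) − 1 = 1.5553%
Ex-post: (1 + 0.0970)/(1 + 0.0536) − 1 = 4.1192%
Difference (ex-post − ex-ante) = 2.5639% → 2.56%.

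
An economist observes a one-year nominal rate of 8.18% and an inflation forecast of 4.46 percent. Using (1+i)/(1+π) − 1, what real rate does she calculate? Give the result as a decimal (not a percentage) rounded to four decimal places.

By the Fisher identity, 1 + r = (1 + i)/(1 + π).
1 + r = 1.08180 / 1.04460 = 1.035612
r = 1.035612 − 1 = 3.5612%, i.e. 0.0356.

0.0356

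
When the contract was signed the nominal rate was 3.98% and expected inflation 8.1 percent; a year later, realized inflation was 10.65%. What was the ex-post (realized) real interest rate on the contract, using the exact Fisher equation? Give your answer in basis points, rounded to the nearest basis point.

Ex-post: (1 + 0.0398)/(1 + 0.1065) − 1 = -6.0280%
So the realized real rate is -603 basis points.

-603 basis points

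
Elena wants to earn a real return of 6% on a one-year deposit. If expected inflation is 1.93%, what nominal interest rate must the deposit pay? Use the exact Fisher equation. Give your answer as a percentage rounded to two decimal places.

(1 + i) = (1 + r)(1 + π) = 1.06000 × 1.01930 = 1.080458
i = 1.080458 − 1, so the required nominal rate is 8.05%.

8.05%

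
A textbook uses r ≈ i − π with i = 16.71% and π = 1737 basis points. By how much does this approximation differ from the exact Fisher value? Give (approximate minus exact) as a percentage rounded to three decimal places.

Approximate: r ≈ 16.710% − 17.370% = -0.6600%
Exact: (1 + 0.1671)/(1 + 0.1737) − 1 = -0.5623%
Error = -0.6600% − (-0.5623%) = -0.0977% → -0.098%.

-0.098%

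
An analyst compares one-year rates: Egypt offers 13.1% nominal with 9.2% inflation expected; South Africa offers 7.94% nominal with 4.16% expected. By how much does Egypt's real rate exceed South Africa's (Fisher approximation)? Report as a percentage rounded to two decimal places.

Egypt: 13.1% − 9.2% = 3.900%
South Africa: 7.94% − 4.16% = 3.780%
Differential = 0.120% → 0.12%.

0.12%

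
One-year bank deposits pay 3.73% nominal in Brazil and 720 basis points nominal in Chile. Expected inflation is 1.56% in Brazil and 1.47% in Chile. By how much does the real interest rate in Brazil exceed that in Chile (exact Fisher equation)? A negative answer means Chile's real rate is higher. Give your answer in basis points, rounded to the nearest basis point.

-351 basis points

Brazil: (1 + 0.0373)/(1 + 0.0156) − 1 = 2.1367%
Chile: (1 + 0.0720)/(1 + 0.0147) − 1 = 5.6470%
Differential = 2.1367% − 5.6470% = -3.5103% → -351 basis points.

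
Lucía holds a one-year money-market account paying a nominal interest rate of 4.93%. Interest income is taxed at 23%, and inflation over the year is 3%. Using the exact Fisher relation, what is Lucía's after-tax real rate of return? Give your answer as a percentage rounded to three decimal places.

After-tax nominal return = 4.93% × (1 − 0.23) = 3.7961%.
1 + r = 1.037961 / 1.03000 = 1.007729
After-tax real rate = 1.007729 − 1 → 0.773%.

0.773%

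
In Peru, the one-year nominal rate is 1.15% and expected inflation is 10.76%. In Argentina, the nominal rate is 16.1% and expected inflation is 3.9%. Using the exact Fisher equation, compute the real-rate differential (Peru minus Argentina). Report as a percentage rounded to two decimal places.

-20.42%

Peru: (1 + 0.0115)/(1 + 0.1076) − 1 = -8.6764%
Argentina: (1 + 0.1610)/(1 + 0.0390) − 1 = 11.7421%
Differential = -8.6764% − 11.7421% = -20.4185% → -20.42%.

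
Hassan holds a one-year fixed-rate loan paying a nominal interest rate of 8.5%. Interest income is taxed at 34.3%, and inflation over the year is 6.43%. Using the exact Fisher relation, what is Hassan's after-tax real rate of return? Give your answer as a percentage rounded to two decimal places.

-0.79%

After-tax nominal return = 8.5% × (1 − 0.343) = 5.5845%.
1 + r = 1.055845 / 1.06430 = 0.992056
After-tax real rate = 0.992056 − 1 → -0.79%.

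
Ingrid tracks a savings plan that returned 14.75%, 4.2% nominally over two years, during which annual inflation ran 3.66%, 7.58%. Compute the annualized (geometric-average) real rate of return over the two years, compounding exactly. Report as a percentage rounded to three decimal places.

3.547%

Nominal growth factor = 1.1475 × 1.0420 = 1.19569500
Price-level growth factor = 1.0366 × 1.0758 = 1.11517428
Real growth factor = 1.19569500 / 1.11517428 = 1.07220461
Annualized real rate = 1.07220461^(1/2) − 1 = 3.5473% → 3.547%.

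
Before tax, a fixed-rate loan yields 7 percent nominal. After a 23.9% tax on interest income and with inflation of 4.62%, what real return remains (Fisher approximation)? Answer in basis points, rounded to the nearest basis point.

71 basis points

After-tax nominal return = 7% × (1 − 0.239) = 5.3270%.
r ≈ 5.3270% − 4.62% → 71 basis points.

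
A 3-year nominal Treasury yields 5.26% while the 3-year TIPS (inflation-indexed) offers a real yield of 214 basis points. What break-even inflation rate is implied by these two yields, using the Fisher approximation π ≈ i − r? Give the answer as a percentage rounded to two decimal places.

3.12%

π ≈ i − r = 5.26% − 2.14% → 3.12%.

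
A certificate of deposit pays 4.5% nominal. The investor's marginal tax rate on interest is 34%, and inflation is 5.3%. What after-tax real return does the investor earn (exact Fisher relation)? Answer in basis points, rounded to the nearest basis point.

-221 basis points

After-tax nominal return = 4.5% × (1 − 0.34) = 2.9700%.
1 + r = 1.02970 / 1.05300 = 0.977873
After-tax real rate = 0.977873 − 1 → -221 basis points.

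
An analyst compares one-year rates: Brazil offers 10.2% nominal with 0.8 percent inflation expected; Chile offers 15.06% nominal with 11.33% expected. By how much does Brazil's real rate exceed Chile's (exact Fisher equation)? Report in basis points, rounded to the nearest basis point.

597 basis points

Brazil: (1 + 0.1020)/(1 + 0.0080) − 1 = 9.325397%
Chile: (1 + 0.1506)/(1 + 0.1133) − 1 = 3.350400%
Differential = 9.325397% − 3.350400% = 5.974997% → 597 basis points.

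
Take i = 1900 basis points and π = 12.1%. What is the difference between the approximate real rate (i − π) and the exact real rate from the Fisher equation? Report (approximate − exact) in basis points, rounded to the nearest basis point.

Approximate: r ≈ 19.000% − 12.100% = 6.9000%
Exact: (1 + 0.1900)/(1 + 0.1210) − 1 = 6.1552%
Error = 6.9000% − 6.1552% = 0.7448% → 74 basis points.

74 basis points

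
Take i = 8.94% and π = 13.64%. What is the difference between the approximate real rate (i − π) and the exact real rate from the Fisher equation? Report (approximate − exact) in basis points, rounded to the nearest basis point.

Approximate: r ≈ 8.940% − 13.640% = -4.7000%
Exact: (1 + 0.0894)/(1 + 0.1364) − 1 = -4.1359%
Error = -4.7000% − (-4.1359%) = -0.5641% → -56 basis points.

-56 basis points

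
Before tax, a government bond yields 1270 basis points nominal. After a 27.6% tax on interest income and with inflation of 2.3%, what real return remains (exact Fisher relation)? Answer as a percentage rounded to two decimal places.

After-tax nominal return = 12.7% × (1 − 0.276) = 9.1948%.
1 + r = 1.091948 / 1.02300 = 1.067398
After-tax real rate = 1.067398 − 1 → 6.74%.

6.74%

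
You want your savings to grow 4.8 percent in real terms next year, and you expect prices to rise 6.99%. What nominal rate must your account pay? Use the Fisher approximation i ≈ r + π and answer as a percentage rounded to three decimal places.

i ≈ r + π = 4.8% + 6.99% = 11.790%.

11.790%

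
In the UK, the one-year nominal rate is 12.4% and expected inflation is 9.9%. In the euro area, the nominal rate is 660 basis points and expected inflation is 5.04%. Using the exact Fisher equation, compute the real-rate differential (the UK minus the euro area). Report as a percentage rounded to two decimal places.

The UK: (1 + 0.1240)/(1 + 0.0990) − 1 = 2.2748%
The euro area: (1 + 0.0660)/(1 + 0.0504) − 1 = 1.4851%
Differential = 2.2748% − 1.4851% = 0.7896% → 0.79%.

0.79%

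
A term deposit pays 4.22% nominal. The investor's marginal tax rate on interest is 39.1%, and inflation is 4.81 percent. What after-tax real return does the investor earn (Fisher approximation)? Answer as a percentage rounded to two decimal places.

After-tax nominal return = 4.22% × (1 − 0.391) = 2.56998%.
r ≈ 2.56998% − 4.81% → -2.24%.

-2.24%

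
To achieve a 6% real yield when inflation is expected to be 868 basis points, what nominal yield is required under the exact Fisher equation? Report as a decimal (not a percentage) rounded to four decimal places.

0.1520

(1 + i) = (1 + r)(1 + π) = 1.06000 × 1.08680 = 1.152008
i = 1.152008 − 1, so the required nominal rate is 0.1520.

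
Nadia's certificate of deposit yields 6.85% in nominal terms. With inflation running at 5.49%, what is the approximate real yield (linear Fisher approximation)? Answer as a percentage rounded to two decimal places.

1.36%

r ≈ i − π = 6.85% − 5.49% = 1.36%.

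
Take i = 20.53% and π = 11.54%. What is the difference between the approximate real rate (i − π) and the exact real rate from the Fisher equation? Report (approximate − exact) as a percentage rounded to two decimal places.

Approximate: r ≈ 20.530% − 11.540% = 8.9900%
Exact: (1 + 0.2053)/(1 + 0.1154) − 1 = 8.0599%
Error = 8.9900% − 8.0599% = 0.9301% → 0.93%.

0.93%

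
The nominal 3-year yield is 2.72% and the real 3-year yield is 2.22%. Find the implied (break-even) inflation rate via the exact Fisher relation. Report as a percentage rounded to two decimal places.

0.49%

(1 + π) = (1 + i)/(1 + r) = 1.02720 / 1.02220 = 1.004891
Break-even inflation = 1.004891 − 1 → 0.49%.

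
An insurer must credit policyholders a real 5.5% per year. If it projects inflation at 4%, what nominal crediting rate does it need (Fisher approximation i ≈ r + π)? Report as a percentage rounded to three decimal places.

i ≈ r + π = 5.5% + 4% = 9.500%.

9.500%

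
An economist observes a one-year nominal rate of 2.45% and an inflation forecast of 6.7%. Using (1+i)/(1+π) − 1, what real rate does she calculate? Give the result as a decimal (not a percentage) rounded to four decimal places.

By the Fisher identity, 1 + r = (1 + i)/(1 + π).
1 + r = 1.02450 / 1.06700 = 0.960169
r = 0.960169 − 1 = -3.9831%, i.e. -0.0398.

-0.0398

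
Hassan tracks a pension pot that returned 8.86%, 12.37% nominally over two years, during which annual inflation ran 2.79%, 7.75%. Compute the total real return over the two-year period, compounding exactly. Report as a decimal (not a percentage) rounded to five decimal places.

0.10446

Nominal growth factor = 1.0886 × 1.1237 = 1.223260
Price-level growth factor = 1.0279 × 1.0775 = 1.107562
Real growth factor = 1.223260 / 1.107562 = 1.104461
Total real return = 1.104461 − 1 → 0.10446.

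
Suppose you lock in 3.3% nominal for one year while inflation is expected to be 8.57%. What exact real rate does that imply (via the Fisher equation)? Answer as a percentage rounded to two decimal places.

By the Fisher equation, 1 + r = (1 + i)/(1 + π).
1 + r = 1.03300 / 1.08570 = 0.951460
r = 0.951460 − 1 = -4.8540%, i.e. -4.85%.

-4.85%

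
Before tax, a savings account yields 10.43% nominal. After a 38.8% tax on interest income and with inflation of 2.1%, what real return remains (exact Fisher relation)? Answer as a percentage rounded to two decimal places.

4.20%

After-tax nominal return = 10.43% × (1 − 0.388) = 6.38316%.
1 + r = 1.0638316 / 1.02100 = 1.041951
After-tax real rate = 1.041951 − 1 → 4.20%.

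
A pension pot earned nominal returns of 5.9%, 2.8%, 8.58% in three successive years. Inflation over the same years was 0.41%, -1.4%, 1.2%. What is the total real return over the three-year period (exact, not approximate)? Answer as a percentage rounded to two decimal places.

Compound the nominal returns: 1.0590 × 1.0280 × 1.0858 = 1.182058.
Compound inflation: 1.0041 × 0.9860 × 1.0120 = 1.001923.
Deflate: 1.182058 / 1.001923 = 1.179789.
Total real return = 1.179789 − 1 → 17.98%.

17.98%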